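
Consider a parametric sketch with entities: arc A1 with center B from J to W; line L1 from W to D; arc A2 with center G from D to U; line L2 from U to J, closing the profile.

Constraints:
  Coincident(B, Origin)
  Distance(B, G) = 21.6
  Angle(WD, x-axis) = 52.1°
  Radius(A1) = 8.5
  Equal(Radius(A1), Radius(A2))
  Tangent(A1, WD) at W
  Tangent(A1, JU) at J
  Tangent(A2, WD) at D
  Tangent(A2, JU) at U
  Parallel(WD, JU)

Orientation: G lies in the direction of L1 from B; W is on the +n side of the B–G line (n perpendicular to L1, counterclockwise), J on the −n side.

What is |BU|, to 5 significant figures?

23.212

Tangency of A1 to both parallel lines with radius 8.5 puts W and J at B ± 8.5·n: W = (-6.7072, 5.2214), J = (6.7072, -5.2214). Equal radii place D and U the same way about G: D = G + 8.5·n = (6.5613, 22.266), U = G − 8.5·n = (19.976, 11.823). Then |BU| = |U − B| = 23.212.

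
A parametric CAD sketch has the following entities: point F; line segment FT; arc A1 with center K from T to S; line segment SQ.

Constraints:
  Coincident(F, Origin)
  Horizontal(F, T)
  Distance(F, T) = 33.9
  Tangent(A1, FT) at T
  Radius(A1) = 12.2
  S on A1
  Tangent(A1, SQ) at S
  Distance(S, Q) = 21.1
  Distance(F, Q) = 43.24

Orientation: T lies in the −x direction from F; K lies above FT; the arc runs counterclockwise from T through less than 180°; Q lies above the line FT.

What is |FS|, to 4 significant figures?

26.08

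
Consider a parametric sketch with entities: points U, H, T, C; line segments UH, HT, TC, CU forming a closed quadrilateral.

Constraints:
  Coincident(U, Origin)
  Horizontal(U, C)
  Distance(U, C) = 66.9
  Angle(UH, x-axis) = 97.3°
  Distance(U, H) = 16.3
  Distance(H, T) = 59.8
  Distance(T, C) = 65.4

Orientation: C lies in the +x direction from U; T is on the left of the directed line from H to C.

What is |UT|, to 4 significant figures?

71.17

Checks: |HT| = 59.80 ✓; |TC| = 65.40 ✓.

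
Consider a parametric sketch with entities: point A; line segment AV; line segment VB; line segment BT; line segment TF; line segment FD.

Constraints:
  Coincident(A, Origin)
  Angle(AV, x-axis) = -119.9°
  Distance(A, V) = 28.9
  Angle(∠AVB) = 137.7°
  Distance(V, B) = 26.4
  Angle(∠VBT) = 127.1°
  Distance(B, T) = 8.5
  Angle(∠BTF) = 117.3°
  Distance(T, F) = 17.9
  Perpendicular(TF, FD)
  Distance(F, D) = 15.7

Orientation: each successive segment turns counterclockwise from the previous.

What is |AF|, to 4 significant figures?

45.30

∠VBT = 127.1° gives BT at -24.70° from the x-axis; with |BT| = 8.5, T = (-1.015, -54.39). ∠BTF = 117.3° gives TF at 38.00° from the x-axis; with |TF| = 17.9, F = (13.09, -43.37). Then |AF| = |F − A| = 45.30.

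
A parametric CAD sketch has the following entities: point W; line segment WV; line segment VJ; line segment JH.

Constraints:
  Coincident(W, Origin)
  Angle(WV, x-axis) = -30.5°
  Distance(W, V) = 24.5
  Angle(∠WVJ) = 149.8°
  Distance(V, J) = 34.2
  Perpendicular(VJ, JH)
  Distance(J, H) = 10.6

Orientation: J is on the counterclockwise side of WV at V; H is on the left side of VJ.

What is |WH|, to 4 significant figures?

55.40

W is at the origin; WV runs at -30.5° with length 24.5, so V = 24.5·(cos -30.5°, sin -30.5°) = (21.11, -12.43). ∠WVJ = 149.8°, so VJ runs at -30.5° + (180° − 149.8°) = -0.3000° from the x-axis; with |VJ| = 34.2, J = V + 34.2·(cos -0.3000°, sin -0.3000°) = (55.31, -12.61). VJ ⟂ JH; with |JH| = 10.6 on the left of VJ, H = J + 10.6·(0.005236, 1.000) = (55.36, -2.014). Then |WH| = |H − W| = 55.40.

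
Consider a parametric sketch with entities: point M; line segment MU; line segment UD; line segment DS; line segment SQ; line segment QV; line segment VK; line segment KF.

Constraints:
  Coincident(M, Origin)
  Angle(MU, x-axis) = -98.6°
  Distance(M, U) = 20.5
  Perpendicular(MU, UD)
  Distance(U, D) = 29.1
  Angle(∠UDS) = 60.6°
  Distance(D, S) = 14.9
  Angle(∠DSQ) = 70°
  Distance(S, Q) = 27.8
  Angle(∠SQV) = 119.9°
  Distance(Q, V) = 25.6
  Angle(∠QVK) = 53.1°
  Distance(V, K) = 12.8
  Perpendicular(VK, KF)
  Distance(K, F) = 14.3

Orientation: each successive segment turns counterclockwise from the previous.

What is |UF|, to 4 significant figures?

15.56

M is at the origin; MU runs at -98.6° with length 20.5, so U = (-3.065, -20.27). MU is perpendicular to UD, so UD runs at -8.600°; with |UD| = 29.1, D = (25.71, -24.62). ∠UDS = 60.6° gives DS at 110.8° from the x-axis; with |DS| = 14.9, S = (20.42, -10.69). ∠DSQ = 70.0° gives SQ at -139.2° from the x-axis; with |SQ| = 27.8, Q = (-0.6282, -28.86). ∠SQV = 119.9° gives QV at -79.10° from the x-axis; with |QV| = 25.6, V = (4.213, -54.00). ∠QVK = 53.1° gives VK at 47.80° from the x-axis; with |VK| = 12.8, K = (12.81, -44.51). VK ⟂ KF, so KF runs at 137.8°; with |KF| = 14.3, F = (2.217, -34.91). Then |UF| = |F − U| = 15.56.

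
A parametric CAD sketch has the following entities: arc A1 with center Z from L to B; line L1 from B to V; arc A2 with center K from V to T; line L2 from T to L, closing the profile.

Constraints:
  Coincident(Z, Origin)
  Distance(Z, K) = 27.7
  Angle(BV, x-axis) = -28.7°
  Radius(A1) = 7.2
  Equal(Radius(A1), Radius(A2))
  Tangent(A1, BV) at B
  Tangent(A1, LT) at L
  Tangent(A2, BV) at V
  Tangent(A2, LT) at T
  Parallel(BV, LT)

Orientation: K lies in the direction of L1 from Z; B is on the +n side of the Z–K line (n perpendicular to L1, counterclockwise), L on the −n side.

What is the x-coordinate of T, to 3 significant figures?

20.8

Tangency of A1 to both parallel lines with radius 7.2 puts B and L at Z ± 7.2·n: B = (3.46, 6.32), L = (-3.46, -6.32). Equal radii place V and T the same way about K: V = K + 7.2·n = (27.8, -6.99), T = K − 7.2·n = (20.8, -19.6). So T.x = 20.8.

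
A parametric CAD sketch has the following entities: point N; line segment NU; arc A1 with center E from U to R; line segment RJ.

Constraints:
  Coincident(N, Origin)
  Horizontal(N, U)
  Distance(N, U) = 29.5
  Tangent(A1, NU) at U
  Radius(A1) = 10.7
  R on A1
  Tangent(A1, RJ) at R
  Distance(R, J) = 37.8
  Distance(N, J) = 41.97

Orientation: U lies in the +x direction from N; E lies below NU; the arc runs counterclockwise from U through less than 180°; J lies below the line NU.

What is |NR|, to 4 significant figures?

20.69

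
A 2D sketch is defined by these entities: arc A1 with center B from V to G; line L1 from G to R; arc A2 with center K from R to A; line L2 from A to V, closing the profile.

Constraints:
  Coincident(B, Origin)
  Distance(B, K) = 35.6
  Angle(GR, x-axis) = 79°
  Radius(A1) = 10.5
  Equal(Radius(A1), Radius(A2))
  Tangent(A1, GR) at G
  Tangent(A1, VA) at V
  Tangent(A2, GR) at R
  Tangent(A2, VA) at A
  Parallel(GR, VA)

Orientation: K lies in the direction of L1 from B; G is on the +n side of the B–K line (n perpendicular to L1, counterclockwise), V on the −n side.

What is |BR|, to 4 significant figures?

37.12

Tangency of A1 to both parallel lines with radius 10.5 puts G and V at B ± 10.5·n: G = (-10.31, 2.003), V = (10.31, -2.003). Equal radii place R and A the same way about K: R = K + 10.5·n = (-3.514, 36.95), A = K − 10.5·n = (17.10, 32.94). Then |BR| = |R − B| = 37.12.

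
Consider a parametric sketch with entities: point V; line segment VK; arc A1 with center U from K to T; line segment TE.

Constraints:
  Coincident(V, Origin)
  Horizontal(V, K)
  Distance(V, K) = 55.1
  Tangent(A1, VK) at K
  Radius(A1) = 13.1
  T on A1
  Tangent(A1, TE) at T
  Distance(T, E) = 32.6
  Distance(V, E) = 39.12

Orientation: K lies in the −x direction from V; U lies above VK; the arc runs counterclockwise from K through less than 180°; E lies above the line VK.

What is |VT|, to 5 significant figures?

45.120

Checks: ∠(UK, KV) = 90.00° ✓; |UT| = 13.10 ✓; ∠(UT, TE) = 90.00° ✓; |TE| = 32.60 ✓; |VE| = 39.12 ✓.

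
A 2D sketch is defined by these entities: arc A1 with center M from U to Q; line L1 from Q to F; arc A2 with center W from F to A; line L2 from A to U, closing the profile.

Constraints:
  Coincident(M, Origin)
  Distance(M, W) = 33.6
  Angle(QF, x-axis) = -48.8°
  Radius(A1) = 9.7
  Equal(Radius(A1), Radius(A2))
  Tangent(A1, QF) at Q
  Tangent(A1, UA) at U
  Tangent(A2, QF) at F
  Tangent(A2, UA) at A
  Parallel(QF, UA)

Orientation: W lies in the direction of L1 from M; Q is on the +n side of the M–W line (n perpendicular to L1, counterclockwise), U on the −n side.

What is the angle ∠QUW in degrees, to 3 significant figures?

73.9°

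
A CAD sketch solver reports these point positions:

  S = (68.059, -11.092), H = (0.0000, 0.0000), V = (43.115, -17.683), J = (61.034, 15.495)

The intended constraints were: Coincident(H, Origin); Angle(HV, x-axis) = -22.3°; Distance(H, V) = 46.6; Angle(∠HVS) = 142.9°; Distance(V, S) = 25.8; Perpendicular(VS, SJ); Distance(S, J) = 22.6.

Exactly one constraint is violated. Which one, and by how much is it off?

Distance(S, J) = 22.6 — off by 4.90.

H = (0.00, 0.00) ✓; HV at -22.30° ✓; |HV| = 46.60 ✓; ∠HVS = 142.9° ✓; |VS| = 25.80 ✓; ∠(VS, SJ) = 90.00° ✓; |SJ| = 27.50 ✗.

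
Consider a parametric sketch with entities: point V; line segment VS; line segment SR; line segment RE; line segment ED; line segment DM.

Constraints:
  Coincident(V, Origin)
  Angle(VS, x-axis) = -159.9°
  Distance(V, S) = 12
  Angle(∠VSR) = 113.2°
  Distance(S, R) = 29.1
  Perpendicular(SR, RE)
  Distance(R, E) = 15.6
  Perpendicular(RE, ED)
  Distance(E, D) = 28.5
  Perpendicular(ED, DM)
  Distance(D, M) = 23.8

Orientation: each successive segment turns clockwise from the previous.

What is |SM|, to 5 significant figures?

8.2219

The perpendicularity gives ED at right angles to RE, so ED runs at -46.700°; with |ED| = 28.5, D = (-0.32737, 7.0115). The perpendicularity gives DM at right angles to ED, so DM runs at -136.70°; with |DM| = 23.8, M = (-17.648, -9.3110). Then |SM| = |M − S| = 8.2219.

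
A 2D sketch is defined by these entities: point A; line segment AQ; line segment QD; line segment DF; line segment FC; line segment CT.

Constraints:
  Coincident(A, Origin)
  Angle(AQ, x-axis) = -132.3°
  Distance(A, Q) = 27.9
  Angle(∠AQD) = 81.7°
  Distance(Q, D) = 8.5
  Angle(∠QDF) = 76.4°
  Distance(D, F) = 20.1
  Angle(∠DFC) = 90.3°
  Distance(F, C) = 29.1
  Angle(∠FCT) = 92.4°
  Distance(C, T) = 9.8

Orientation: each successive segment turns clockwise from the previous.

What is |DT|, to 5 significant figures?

31.358

A is at the origin; AQ runs at -132.3° with length 27.9, so Q = (-18.777, -20.636). ∠AQD = 81.7° gives QD at 129.40° from the x-axis; with |QD| = 8.5, D = (-24.172, -14.067). ∠QDF = 76.4° gives DF at 25.800° from the x-axis; with |DF| = 20.1, F = (-6.0759, -5.3193). ∠DFC = 90.3° gives FC at -63.900° from the x-axis; with |FC| = 29.1, C = (6.7264, -31.452). ∠FCT = 92.4° gives CT at -151.50° from the x-axis; with |CT| = 9.8, T = (-1.8860, -36.128). Then |DT| = |T − D| = 31.358.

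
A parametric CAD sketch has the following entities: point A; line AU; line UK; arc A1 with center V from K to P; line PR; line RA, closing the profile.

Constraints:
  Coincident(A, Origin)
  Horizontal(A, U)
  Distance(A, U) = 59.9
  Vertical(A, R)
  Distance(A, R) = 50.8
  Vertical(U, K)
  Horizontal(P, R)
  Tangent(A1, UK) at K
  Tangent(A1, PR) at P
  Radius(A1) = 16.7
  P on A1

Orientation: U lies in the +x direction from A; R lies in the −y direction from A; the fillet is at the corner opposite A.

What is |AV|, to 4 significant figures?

55.04

A is at the origin; AU is horizontal with |AU| = 59.9 and U on the +x side, so U = (59.90, 0.000). A and R share the same x with |AR| = 50.8 and R on the −y side, so R = (0.000, -50.80). The virtual corner opposite A is at (59.90, -50.80). Tangency of A1 to UK means the radius VK is perpendicular to UK and tangency of A1 to PR means the radius VP is perpendicular to PR, with radius 16.7, so the center V sits 16.7 in from both sides at V = (43.20, -34.10). Then |AV| = |V − A| = 55.04.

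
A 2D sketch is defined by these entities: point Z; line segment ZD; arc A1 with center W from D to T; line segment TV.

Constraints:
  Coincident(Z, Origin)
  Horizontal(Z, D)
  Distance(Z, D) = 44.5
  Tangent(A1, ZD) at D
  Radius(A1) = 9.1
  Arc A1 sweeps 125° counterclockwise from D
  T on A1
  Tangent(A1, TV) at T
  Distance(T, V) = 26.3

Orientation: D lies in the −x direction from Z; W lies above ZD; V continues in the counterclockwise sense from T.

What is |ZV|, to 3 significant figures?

63.3

Z is at the origin; ZD is horizontal with |ZD| = 44.5 and D on the −x side, so D = (-44.5, 0.00). A1 meets ZD tangentially, so WD is at right angles to ZD, so W = D + (0, 9.1) = (-44.5, 9.10). On A1, D sits at bearing -90° from W; a 125° counterclockwise sweep puts T at bearing 35°, so T = W + 9.1·(cos 35°, sin 35°) = (-37.0, 14.3). A1 meets TV tangentially, so WT is at right angles to TV, so TV runs along (−sin 35°, cos 35°); with |TV| = 26.3, V = (-52.1, 35.9). Then |ZV| = |V − Z| = 63.3.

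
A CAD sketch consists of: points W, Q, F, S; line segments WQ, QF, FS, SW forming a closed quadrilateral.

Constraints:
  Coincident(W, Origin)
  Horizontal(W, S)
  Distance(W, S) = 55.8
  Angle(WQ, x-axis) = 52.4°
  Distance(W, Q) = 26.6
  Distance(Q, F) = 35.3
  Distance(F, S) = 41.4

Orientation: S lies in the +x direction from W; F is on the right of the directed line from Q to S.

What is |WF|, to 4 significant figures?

22.10

Checks: |QF| = 35.30 ✓; |FS| = 41.40 ✓.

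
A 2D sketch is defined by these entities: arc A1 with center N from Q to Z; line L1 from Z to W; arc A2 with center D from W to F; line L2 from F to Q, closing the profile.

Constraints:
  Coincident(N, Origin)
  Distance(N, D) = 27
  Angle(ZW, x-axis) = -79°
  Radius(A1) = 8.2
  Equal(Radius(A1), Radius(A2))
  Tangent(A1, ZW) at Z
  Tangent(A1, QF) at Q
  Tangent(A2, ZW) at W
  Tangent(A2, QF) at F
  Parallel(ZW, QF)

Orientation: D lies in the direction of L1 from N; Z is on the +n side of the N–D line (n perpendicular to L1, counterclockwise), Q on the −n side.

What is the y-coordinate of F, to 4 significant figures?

-28.07

The slot axis is L1's direction at -79.0°, so u = (cos -79.0°, sin -79.0°) = (0.1908, -0.9816) and n = (−sin -79.0°, cos -79.0°) = (0.9816, 0.1908). N is at the origin and D lies 27.0 along u from N, so D = 27.0·u = (5.152, -26.50). Tangency of A1 to both parallel lines with radius 8.2 puts Z and Q at N ± 8.2·n: Z = (8.049, 1.565), Q = (-8.049, -1.565). Equal radii place W and F the same way about D: W = D + 8.2·n = (13.20, -24.94), F = D − 8.2·n = (-2.898, -28.07). So F.y = -28.07.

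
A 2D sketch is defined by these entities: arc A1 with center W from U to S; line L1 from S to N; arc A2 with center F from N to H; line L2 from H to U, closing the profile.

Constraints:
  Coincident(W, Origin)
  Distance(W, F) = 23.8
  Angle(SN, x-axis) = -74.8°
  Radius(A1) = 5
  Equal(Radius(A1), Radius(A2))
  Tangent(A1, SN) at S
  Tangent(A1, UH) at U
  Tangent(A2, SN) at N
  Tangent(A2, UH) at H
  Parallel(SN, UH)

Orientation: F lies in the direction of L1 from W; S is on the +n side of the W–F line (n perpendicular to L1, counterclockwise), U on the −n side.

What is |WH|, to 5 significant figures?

24.320

Tangency of A1 to both parallel lines with radius 5.0 puts S and U at W ± 5.0·n: S = (4.8251, 1.3109), U = (-4.8251, -1.3109). Equal radii place N and H the same way about F: N = F + 5.0·n = (11.065, -21.656), H = F − 5.0·n = (1.4150, -24.278). Then |WH| = |H − W| = 24.320.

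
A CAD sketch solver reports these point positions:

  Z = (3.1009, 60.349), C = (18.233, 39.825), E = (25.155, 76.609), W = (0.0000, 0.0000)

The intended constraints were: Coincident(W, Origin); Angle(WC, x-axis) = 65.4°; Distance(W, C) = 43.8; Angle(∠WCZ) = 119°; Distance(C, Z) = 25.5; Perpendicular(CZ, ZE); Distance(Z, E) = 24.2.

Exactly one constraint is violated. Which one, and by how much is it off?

Distance(Z, E) = 24.2 — off by 3.20.

W = (0.00, 0.00) ✓; WC at 65.40° ✓; |WC| = 43.80 ✓; ∠WCZ = 119.0° ✓; |CZ| = 25.50 ✓; ∠(CZ, ZE) = 90.00° ✓; |ZE| = 27.40 ✗.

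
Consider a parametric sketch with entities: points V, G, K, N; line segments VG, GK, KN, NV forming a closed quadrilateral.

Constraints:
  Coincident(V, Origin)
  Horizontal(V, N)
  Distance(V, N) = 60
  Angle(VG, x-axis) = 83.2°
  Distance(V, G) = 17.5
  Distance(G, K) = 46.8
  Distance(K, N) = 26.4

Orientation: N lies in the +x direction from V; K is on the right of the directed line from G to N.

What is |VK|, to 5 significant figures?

39.636

V is at the origin; VN is horizontal with |VN| = 60.0 and N in +x, so N = (60.0, 0). VG runs at 83.2° with |VG| = 17.5, so G = (2.0721, 17.377). K is determined by |GK| = 46.8 and |KN| = 26.4 together: it lies at the intersection of circle(G, 46.8) and circle(N, 26.4). With |GN| = 60.478, the foot of the radical line on GN is 42.585 from G and the perpendicular offset is √(46.8² − 42.585²) = 19.411. Taking the right-of-GN solution: K = (37.284, -13.451).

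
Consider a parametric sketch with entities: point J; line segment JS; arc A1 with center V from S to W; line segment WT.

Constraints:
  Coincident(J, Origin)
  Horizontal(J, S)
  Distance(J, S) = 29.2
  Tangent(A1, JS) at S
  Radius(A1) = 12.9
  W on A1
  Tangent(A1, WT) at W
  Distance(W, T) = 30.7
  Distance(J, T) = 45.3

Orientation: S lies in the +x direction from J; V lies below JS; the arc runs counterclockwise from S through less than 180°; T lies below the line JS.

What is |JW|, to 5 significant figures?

20.378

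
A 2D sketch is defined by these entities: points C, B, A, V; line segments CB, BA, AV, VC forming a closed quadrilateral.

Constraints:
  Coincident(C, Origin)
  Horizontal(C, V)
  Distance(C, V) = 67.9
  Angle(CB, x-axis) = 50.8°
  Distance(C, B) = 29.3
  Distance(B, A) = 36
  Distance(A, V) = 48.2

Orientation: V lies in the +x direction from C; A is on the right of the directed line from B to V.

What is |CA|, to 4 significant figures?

25.24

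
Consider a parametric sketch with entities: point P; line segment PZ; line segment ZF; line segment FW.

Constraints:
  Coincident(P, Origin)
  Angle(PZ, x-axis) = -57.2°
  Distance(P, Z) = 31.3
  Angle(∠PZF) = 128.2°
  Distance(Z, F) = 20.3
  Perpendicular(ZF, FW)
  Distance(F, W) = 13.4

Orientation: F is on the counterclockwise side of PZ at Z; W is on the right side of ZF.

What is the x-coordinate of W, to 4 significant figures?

35.90

∠PZF = 128.2°, so ZF runs at -57.2° + (180° − 128.2°) = -5.400° from the x-axis; with |ZF| = 20.3, F = Z + 20.3·(cos -5.400°, sin -5.400°) = (37.17, -28.22). ZF ⟂ FW; with |FW| = 13.4 on the right of ZF, W = F + 13.4·(-0.09411, -0.9956) = (35.90, -41.56). So W.x = 35.90.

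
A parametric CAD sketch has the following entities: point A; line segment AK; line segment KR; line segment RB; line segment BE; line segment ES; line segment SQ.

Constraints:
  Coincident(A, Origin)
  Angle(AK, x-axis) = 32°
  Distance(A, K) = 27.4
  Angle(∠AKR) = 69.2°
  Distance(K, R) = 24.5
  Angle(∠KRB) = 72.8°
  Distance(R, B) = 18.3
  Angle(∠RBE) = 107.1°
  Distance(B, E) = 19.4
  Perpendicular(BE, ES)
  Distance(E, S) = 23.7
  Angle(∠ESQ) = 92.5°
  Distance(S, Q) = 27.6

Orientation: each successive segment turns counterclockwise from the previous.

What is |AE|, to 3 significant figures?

12.9

A is at the origin; AK runs at 32.0° with length 27.4, so K = (23.2, 14.5). ∠AKR = 69.2° gives KR at 143° from the x-axis; with |KR| = 24.5, R = (3.72, 29.3). ∠KRB = 72.8° gives RB at -110° from the x-axis; with |RB| = 18.3, B = (-2.54, 12.1). ∠RBE = 107.1° gives BE at -37.1° from the x-axis; with |BE| = 19.4, E = (12.9, 0.434). Then |AE| = |E − A| = 12.9.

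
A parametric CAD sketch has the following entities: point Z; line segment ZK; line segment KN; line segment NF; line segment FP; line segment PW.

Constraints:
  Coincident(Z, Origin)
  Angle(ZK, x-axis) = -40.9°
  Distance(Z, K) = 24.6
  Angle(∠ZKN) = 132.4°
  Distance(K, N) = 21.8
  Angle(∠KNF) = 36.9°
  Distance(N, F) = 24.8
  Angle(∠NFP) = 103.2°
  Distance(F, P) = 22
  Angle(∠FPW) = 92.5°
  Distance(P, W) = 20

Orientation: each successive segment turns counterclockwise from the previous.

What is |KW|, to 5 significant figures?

15.360

Z is at the origin; ZK runs at -40.9° with length 24.6, so K = (18.594, -16.107). ∠ZKN = 132.4° gives KN at 6.7000° from the x-axis; with |KN| = 21.8, N = (40.245, -13.563). ∠KNF = 36.9° gives NF at 149.80° from the x-axis; with |NF| = 24.8, F = (18.811, -1.0883). ∠NFP = 103.2° gives FP at -133.40° from the x-axis; with |FP| = 22.0, P = (3.6952, -17.073). ∠FPW = 92.5° gives PW at -45.900° from the x-axis; with |PW| = 20.0, W = (17.613, -31.435). Then |KW| = |W − K| = 15.360.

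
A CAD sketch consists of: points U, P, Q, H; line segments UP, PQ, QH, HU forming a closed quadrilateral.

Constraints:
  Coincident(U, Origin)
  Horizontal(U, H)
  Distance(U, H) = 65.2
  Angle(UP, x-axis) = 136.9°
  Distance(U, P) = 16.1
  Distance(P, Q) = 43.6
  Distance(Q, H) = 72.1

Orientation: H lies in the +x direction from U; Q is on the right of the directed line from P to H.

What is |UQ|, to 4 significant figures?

30.96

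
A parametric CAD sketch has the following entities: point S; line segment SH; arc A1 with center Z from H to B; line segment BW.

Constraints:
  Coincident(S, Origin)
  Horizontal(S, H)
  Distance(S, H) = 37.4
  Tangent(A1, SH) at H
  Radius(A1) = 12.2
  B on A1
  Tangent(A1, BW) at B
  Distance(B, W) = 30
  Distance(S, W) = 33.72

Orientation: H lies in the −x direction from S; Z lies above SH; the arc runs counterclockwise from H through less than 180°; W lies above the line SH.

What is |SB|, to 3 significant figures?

27.6

S is at the origin; S and H share the same y with |SH| = 37.4 and H on the −x side, so H = (-37.4, 0.00). Since A1 is tangent to SH there, ZH ⟂ SH, so Z = H + (0, 12.2) = (-37.4, 12.2). Since ZB ⟂ BW (tangency), |ZW| = √(12.2² + 30.0²) = 32.4 regardless of where B sits on A1. So W lies on both circle(S, 33.72) and circle(Z, 32.4); the above-SH intersection is W = (-11.5, 31.7). B is the foot of the tangent from W: B = (-26.9, 5.94).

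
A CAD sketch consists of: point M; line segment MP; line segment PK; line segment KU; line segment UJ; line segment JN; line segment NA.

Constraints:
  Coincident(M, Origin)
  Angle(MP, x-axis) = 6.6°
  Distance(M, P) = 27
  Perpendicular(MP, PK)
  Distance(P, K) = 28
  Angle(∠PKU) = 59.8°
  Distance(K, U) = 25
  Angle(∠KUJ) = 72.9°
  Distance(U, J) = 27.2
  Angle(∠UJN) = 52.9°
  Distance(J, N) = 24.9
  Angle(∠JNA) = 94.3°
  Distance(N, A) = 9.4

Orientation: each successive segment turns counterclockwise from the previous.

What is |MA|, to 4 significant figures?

29.84

M is at the origin; MP runs at 6.6° with length 27.0, so P = (26.82, 3.103). MP ⟂ PK, so PK runs at 96.60°; with |PK| = 28.0, K = (23.60, 30.92). ∠PKU = 59.8° gives KU at -143.2° from the x-axis; with |KU| = 25.0, U = (3.585, 15.94). ∠KUJ = 72.9° gives UJ at -36.10° from the x-axis; with |UJ| = 27.2, J = (25.56, -0.08399). ∠UJN = 52.9° gives JN at 91.00° from the x-axis; with |JN| = 24.9, N = (25.13, 24.81). ∠JNA = 94.3° gives NA at 176.7° from the x-axis; with |NA| = 9.4, A = (15.74, 25.35). Then |MA| = |A − M| = 29.84.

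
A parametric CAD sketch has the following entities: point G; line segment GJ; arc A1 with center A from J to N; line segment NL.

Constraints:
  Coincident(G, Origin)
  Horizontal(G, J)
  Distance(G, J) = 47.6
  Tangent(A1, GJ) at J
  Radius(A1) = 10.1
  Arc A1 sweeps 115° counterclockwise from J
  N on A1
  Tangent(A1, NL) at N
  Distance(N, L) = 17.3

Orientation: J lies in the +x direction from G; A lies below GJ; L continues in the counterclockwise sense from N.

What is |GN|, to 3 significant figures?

41.0

Since A1 is tangent to GJ there, AJ ⟂ GJ, so A = J + (0, -10.1) = (47.6, -10.1). On A1, J sits at bearing 90° from A; a 115° counterclockwise sweep puts N at bearing 205°, so N = A + 10.1·(cos 205°, sin 205°) = (38.4, -14.4). Then |GN| = |N − G| = 41.0.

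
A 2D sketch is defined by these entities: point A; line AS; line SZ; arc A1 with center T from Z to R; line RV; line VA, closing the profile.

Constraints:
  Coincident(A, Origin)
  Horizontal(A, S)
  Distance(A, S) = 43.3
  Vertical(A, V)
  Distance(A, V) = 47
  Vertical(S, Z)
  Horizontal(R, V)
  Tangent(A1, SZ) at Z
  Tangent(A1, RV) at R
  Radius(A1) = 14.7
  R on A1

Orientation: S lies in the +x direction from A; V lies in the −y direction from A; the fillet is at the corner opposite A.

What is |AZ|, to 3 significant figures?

54.0

A is at the origin; AS is horizontal with |AS| = 43.3 and S on the +x side, so S = (43.3, 0.00). AV is vertical with |AV| = 47.0 and V on the −y side, so V = (0.00, -47.0). The virtual corner opposite A is at (43.3, -47.0). A1 meets SZ tangentially, so TZ is at right angles to SZ and A1 meets RV tangentially, so TR is at right angles to RV, with radius 14.7, so the center T sits 14.7 in from both sides at T = (28.6, -32.3). That places the tangent points at Z = (43.3, -32.3) on SZ and R = (28.6, -47.0) on RV. Then |AZ| = |Z − A| = 54.0.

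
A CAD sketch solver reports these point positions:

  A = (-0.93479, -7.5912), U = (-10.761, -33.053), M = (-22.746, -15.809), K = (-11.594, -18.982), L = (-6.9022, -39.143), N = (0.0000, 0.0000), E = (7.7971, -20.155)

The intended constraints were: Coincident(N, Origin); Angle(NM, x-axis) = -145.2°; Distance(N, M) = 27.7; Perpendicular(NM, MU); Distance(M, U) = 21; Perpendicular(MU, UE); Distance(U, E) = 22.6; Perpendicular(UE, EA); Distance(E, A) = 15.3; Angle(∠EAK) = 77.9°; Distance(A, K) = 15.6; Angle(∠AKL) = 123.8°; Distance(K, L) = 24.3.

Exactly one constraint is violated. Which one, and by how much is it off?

Distance(K, L) = 24.3 — off by 3.60.

N = (0.00, 0.00) ✓; NM at -145.2° ✓; |NM| = 27.70 ✓; ∠(NM, MU) = 90.00° ✓; |MU| = 21.00 ✓; ∠(MU, UE) = 90.00° ✓; |UE| = 22.60 ✓; ∠(UE, EA) = 90.00° ✓; |EA| = 15.30 ✓; ∠EAK = 77.90° ✓; |AK| = 15.60 ✓; ∠AKL = 123.8° ✓; |KL| = 20.70 ✗.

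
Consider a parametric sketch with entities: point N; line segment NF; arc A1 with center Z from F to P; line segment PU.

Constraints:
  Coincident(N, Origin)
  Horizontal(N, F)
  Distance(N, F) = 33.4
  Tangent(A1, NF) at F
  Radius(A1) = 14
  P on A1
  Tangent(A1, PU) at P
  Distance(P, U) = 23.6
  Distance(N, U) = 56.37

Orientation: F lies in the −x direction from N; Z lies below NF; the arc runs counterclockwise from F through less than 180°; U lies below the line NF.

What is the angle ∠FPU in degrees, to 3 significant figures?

125°

N is at the origin; N and F share the same y with |NF| = 33.4 and F on the −x side, so F = (-33.4, 0.00). Since A1 is tangent to NF there, ZF ⟂ NF, so Z = F + (0, -14) = (-33.4, -14.0). Since ZP ⟂ PU (tangency), |ZU| = √(14.0² + 23.6²) = 27.4 regardless of where P sits on A1. So U lies on both circle(N, 56.37) and circle(Z, 27.4); the below-NF intersection is U = (-38.8, -40.9). P is the foot of the tangent from U: P = (-46.6, -18.6).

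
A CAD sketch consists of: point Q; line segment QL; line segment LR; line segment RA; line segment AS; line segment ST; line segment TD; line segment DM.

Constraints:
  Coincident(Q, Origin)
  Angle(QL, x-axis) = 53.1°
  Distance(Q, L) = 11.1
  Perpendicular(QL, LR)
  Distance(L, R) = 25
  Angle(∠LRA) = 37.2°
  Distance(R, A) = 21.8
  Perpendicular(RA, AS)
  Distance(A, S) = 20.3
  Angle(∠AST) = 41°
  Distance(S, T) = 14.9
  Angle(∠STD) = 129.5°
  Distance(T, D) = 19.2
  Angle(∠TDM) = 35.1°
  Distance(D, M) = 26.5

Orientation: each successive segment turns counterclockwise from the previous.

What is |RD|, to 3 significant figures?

18.1

Q is at the origin; QL runs at 53.1° with length 11.1, so L = (6.66, 8.88). QL ⟂ LR, so LR runs at 143°; with |LR| = 25.0, R = (-13.3, 23.9). ∠LRA = 37.2° gives RA at -74.1° from the x-axis; with |RA| = 21.8, A = (-7.36, 2.92). RA ⟂ AS, so AS runs at 15.9°; with |AS| = 20.3, S = (12.2, 8.48). ∠AST = 41.0° gives ST at 155° from the x-axis; with |ST| = 14.9, T = (-1.32, 14.8). ∠STD = 129.5° gives TD at -155° from the x-axis; with |TD| = 19.2, D = (-18.7, 6.57). Then |RD| = |D − R| = 18.1.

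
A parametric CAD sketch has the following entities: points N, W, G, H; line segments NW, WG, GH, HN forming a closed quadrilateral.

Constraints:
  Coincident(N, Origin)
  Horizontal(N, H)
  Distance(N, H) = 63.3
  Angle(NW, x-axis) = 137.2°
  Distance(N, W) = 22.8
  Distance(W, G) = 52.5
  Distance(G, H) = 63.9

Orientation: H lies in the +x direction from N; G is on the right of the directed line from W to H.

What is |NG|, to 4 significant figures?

31.98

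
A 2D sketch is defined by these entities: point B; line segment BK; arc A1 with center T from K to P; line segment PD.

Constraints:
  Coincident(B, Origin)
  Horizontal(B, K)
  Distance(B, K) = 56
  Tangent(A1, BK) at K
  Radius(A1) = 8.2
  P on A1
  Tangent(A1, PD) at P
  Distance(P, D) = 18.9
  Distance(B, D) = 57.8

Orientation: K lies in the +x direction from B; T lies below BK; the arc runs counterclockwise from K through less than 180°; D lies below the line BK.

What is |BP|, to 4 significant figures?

48.79

B is at the origin; B and K share the same y with |BK| = 56.0 and K on the +x side, so K = (56.00, 0.000). A1 meets BK tangentially, so TK is at right angles to BK, so T = K + (0, -8.2) = (56.00, -8.200). Since TP ⟂ PD (tangency), |TD| = √(8.2² + 18.9²) = 20.60 regardless of where P sits on A1. So D lies on both circle(B, 57.8) and circle(T, 20.60); the below-BK intersection is D = (50.53, -28.06). P is the foot of the tangent from D: P = (47.88, -9.349).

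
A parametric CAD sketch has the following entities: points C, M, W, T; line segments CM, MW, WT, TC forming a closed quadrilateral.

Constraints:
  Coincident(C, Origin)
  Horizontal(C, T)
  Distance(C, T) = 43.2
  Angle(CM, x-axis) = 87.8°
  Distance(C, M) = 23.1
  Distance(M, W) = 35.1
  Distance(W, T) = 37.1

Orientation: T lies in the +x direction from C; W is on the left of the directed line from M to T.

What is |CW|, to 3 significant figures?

49.1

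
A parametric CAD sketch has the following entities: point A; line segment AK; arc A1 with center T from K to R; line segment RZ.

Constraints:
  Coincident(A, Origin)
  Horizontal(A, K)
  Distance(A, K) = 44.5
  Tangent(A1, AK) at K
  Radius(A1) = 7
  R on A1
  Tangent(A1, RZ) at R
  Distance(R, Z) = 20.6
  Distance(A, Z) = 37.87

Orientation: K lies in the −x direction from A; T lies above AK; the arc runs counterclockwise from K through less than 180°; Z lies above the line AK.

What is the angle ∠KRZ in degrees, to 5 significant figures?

146.60°

Checks: |TK| = 7.000 ✓; |TR| = 7.000 ✓; ∠(TR, RZ) = 90.00° ✓; |RZ| = 20.60 ✓; |AZ| = 37.87 ✓.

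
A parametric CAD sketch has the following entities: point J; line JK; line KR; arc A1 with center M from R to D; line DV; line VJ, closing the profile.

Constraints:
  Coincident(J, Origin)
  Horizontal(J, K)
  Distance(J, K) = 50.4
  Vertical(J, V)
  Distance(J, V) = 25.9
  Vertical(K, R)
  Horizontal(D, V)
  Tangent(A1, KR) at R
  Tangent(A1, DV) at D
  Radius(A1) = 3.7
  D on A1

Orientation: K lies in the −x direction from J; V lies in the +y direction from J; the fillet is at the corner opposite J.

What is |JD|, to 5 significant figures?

53.401

J is at the origin; JK is horizontal with |JK| = 50.4 and K on the −x side, so K = (-50.400, 0.0000). JV is vertical with |JV| = 25.9 and V on the +y side, so V = (0.0000, 25.900). The virtual corner opposite J is at (-50.400, 25.900). Since A1 is tangent to KR there, MR ⟂ KR and tangency of A1 to DV means the radius MD is perpendicular to DV, with radius 3.7, so the center M sits 3.7 in from both sides at M = (-46.700, 22.200). That places the tangent points at R = (-50.400, 22.200) on KR and D = (-46.700, 25.900) on DV. Then |JD| = |D − J| = 53.401.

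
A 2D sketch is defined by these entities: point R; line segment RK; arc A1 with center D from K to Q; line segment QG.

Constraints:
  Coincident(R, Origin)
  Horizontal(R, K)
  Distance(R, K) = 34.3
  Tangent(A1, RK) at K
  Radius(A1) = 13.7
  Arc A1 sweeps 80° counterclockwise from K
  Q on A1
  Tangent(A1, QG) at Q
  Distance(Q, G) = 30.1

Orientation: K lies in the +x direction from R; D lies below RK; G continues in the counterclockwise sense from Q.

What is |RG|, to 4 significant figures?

43.83

R is at the origin; RK is horizontal with |RK| = 34.3 and K on the +x side, so K = (34.30, 0.000). Tangency of A1 to RK means the radius DK is perpendicular to RK, so D = K + (0, -13.7) = (34.30, -13.70). On A1, K sits at bearing 90° from D; an 80° counterclockwise sweep puts Q at bearing 170°, so Q = D + 13.7·(cos 170°, sin 170°) = (20.81, -11.32). Tangency of A1 to QG means the radius DQ is perpendicular to QG, so QG runs along (−sin 170°, cos 170°); with |QG| = 30.1, G = (15.58, -40.96). Then |RG| = |G − R| = 43.83.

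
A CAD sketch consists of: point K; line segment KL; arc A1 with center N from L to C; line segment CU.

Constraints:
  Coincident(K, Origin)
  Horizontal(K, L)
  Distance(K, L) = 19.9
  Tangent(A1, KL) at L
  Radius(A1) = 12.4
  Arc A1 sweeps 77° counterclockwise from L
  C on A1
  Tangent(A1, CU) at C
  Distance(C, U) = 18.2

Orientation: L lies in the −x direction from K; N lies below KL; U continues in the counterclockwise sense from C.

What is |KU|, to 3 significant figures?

45.3

On A1, L sits at bearing 90° from N; a 77° counterclockwise sweep puts C at bearing 167°, so C = N + 12.4·(cos 167°, sin 167°) = (-32.0, -9.61). Since A1 is tangent to CU there, NC ⟂ CU, so CU runs along (−sin 167°, cos 167°); with |CU| = 18.2, U = (-36.1, -27.3). Then |KU| = |U − K| = 45.3.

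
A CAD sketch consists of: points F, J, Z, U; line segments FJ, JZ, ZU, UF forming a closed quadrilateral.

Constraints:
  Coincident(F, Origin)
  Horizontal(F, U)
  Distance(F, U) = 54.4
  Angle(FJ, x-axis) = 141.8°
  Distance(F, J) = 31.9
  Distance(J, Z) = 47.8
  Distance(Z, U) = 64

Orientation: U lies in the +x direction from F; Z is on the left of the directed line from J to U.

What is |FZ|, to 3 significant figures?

50.4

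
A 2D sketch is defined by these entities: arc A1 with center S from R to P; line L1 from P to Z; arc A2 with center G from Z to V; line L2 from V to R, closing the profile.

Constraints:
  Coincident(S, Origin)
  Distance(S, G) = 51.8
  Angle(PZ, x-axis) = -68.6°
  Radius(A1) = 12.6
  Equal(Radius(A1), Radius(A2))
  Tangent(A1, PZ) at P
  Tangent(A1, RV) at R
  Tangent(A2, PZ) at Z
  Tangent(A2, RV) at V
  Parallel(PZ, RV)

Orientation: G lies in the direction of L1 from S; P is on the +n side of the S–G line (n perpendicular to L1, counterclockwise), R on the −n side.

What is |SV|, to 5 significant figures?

53.310

The slot axis is L1's direction at -68.6°, so u = (cos -68.6°, sin -68.6°) = (0.36488, -0.93106) and n = (−sin -68.6°, cos -68.6°) = (0.93106, 0.36488). S is at the origin and G lies 51.8 along u from S, so G = 51.8·u = (18.901, -48.229). Tangency of A1 to both parallel lines with radius 12.6 puts P and R at S ± 12.6·n: P = (11.731, 4.5974), R = (-11.731, -4.5974). Equal radii place Z and V the same way about G: Z = G + 12.6·n = (30.632, -43.631), V = G − 12.6·n = (7.1693, -52.826). Then |SV| = |V − S| = 53.310.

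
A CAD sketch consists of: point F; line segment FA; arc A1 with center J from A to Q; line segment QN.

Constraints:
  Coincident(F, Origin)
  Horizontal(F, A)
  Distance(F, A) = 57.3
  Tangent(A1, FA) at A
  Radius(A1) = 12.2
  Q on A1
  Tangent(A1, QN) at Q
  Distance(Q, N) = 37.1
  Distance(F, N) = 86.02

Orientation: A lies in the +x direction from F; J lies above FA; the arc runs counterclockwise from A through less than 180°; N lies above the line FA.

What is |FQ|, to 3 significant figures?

70.5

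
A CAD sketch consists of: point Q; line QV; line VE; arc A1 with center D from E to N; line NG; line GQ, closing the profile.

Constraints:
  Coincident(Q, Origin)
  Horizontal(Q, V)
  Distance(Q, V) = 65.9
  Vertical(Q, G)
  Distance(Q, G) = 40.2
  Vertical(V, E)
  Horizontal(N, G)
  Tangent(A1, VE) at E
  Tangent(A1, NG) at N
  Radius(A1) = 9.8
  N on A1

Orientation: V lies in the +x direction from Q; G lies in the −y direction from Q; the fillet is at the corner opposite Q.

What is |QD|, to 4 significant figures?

63.81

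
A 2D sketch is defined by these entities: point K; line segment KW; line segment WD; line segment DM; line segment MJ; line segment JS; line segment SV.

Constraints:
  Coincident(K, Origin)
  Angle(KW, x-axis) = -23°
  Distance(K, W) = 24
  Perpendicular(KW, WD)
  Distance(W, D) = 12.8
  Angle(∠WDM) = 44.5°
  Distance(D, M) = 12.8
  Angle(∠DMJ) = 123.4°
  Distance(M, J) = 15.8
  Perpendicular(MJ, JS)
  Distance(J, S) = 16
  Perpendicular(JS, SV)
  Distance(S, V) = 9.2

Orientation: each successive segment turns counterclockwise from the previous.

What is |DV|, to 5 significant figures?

14.644

The perpendicularity gives JS at right angles to MJ, so JS runs at -10.900°; with |JS| = 16.0, S = (27.991, -21.034). The perpendicularity gives SV at right angles to JS, so SV runs at 79.100°; with |SV| = 9.2, V = (29.731, -12.000). Then |DV| = |V − D| = 14.644.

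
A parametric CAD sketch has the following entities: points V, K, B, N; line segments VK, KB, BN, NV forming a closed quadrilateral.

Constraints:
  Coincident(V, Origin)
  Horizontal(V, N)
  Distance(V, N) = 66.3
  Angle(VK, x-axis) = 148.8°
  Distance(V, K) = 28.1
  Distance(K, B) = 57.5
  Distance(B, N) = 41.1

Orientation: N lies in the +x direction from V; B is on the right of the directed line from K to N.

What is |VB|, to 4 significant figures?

29.52

Checks: |KB| = 57.50 ✓; |BN| = 41.10 ✓.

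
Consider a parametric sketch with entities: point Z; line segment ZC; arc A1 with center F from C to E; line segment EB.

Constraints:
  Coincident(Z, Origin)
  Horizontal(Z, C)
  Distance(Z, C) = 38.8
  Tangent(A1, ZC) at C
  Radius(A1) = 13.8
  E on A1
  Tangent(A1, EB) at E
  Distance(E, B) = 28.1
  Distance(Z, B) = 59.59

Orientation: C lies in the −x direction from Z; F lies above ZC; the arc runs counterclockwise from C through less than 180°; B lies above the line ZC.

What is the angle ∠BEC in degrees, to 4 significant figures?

121.8°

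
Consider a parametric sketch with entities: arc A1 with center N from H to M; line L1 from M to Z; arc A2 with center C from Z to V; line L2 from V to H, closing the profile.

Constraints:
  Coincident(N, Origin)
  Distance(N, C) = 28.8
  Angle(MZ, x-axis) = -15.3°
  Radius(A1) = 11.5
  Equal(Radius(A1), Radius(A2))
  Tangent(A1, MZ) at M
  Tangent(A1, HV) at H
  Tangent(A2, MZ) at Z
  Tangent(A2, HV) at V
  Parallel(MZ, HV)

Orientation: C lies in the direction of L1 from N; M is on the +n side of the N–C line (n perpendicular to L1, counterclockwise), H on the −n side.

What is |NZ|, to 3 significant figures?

31.0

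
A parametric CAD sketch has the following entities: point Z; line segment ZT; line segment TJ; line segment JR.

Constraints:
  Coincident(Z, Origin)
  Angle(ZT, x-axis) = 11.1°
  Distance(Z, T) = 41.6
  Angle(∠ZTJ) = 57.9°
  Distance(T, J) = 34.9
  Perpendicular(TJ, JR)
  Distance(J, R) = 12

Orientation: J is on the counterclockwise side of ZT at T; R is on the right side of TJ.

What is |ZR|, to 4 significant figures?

48.94

∠ZTJ = 57.9°, so TJ runs at 11.1° + (180° − 57.9°) = 133.2° from the x-axis; with |TJ| = 34.9, J = T + 34.9·(cos 133.2°, sin 133.2°) = (16.93, 33.45). TJ is perpendicular to JR; with |JR| = 12.0 on the right of TJ, R = J + 12.0·(0.7290, 0.6845) = (25.68, 41.66). Then |ZR| = |R − Z| = 48.94.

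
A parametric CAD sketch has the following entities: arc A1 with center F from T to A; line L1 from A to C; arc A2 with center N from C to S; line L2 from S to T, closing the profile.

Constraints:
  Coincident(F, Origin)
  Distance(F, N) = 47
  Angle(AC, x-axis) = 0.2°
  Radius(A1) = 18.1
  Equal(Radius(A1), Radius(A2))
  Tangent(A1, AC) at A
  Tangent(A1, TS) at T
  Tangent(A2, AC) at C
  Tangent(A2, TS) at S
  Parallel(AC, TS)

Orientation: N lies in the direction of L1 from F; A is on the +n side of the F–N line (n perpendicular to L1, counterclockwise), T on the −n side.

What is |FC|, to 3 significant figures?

50.4

The slot axis is L1's direction at 0.2°, so u = (cos 0.2°, sin 0.2°) = (1.00, 0.00349) and n = (−sin 0.2°, cos 0.2°) = (-0.00349, 1.00). F is at the origin and N lies 47.0 along u from F, so N = 47.0·u = (47.0, 0.164). Tangency of A1 to both parallel lines with radius 18.1 puts A and T at F ± 18.1·n: A = (-0.0632, 18.1), T = (0.0632, -18.1). Equal radii place C and S the same way about N: C = N + 18.1·n = (46.9, 18.3), S = N − 18.1·n = (47.1, -17.9). Then |FC| = |C − F| = 50.4.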